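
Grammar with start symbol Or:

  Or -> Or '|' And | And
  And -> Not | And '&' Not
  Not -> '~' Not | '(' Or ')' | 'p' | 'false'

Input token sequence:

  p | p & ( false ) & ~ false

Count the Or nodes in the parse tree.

[Or [Or [And [Not p]]] | [And [And [And [Not p]] & [Not ( [Or [And [Not false]]] )]] & [Not ~ [Not false]]]]

3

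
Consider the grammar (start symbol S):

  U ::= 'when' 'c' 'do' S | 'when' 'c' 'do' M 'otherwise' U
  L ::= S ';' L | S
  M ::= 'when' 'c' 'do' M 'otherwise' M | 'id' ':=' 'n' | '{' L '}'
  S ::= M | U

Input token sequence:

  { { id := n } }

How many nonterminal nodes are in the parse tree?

[S [M { [L [S [M { [L [S [M id := n]]] }]]] }]]

8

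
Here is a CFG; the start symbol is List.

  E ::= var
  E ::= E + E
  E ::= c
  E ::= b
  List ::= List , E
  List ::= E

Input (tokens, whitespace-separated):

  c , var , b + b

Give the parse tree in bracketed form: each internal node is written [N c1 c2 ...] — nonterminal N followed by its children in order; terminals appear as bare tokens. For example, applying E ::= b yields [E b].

[List [List [List [E c]] , [E var]] , [E [E b] + [E b]]]

List
List , E
List , E , E
E , E , E
c , E , E
c , var , E
c , var , E + E
c , var , b + E
c , var , b + b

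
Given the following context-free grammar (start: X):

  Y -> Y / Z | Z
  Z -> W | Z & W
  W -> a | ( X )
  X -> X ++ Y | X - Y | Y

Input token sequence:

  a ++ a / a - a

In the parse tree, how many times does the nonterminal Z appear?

4

[X [X [X [Y [Z [W a]]]] ++ [Y [Y [Z [W a]]] / [Z [W a]]]] - [Y [Z [W a]]]]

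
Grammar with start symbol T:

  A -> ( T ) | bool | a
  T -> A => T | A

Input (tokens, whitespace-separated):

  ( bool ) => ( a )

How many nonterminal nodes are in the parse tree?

[T [A ( [T [A bool]] )] => [T [A ( [T [A a]] )]]]

8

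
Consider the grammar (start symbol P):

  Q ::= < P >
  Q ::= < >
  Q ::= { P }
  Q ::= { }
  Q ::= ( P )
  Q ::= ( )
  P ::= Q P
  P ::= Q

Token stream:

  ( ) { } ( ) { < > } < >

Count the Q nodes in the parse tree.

6

[P [Q ( )] [P [Q { }] [P [Q ( )] [P [Q { [P [Q < >]] }] [P [Q < >]]]]]]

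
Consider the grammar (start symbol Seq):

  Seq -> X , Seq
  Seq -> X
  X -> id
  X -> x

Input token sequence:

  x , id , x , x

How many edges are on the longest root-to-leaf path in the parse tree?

[Seq [X x] , [Seq [X id] , [Seq [X x] , [Seq [X x]]]]]

5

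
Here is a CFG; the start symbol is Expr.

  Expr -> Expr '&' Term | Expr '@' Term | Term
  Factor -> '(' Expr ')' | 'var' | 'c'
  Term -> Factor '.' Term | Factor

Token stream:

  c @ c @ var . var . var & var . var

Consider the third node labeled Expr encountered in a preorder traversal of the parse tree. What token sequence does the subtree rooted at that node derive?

c @ c

[Expr [Expr [Expr [Expr [Term [Factor c]]] @ [Term [Factor c]]] @ [Term [Factor var] . [Term [Factor var] . [Term [Factor var]]]]] & [Term [Factor var] . [Term [Factor var]]]]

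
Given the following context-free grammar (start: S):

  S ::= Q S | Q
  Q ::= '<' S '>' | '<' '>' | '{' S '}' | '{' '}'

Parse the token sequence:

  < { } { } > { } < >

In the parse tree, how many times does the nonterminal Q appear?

5

[S [Q < [S [Q { }] [S [Q { }]]] >] [S [Q { }] [S [Q < >]]]]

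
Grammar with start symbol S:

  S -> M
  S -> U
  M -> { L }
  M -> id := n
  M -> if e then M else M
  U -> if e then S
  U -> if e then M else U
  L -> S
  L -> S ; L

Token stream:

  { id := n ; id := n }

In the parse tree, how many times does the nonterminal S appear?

3

[S [M { [L [S [M id := n]] ; [L [S [M id := n]]]] }]]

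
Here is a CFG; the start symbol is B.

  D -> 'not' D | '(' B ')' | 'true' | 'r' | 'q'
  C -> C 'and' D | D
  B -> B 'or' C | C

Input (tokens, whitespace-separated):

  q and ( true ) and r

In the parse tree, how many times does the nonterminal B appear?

2

[B [C [C [C [D q]] and [D ( [B [C [D true]]] )]] and [D r]]]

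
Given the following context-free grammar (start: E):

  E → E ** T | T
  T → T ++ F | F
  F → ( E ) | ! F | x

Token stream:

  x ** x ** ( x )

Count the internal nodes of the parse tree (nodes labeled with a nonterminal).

12

[E [E [E [T [F x]]] ** [T [F x]]] ** [T [F ( [E [T [F x]]] )]]]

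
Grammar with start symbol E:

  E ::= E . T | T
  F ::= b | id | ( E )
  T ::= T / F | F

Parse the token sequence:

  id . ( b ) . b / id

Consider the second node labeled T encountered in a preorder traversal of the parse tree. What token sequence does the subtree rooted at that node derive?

[E [E [E [T [F id]]] . [T [F ( [E [T [F b]]] )]]] . [T [T [F b]] / [F id]]]

( b )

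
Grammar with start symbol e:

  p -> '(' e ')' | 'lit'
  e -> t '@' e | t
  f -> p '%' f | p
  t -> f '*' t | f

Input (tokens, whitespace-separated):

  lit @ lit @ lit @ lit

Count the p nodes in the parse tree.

[e [t [f [p lit]]] @ [e [t [f [p lit]]] @ [e [t [f [p lit]]] @ [e [t [f [p lit]]]]]]]

4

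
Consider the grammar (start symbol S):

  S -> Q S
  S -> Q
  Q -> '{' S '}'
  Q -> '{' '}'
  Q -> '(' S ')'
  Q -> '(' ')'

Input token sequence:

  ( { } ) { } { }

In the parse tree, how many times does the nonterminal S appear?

[S [Q ( [S [Q { }]] )] [S [Q { }] [S [Q { }]]]]

4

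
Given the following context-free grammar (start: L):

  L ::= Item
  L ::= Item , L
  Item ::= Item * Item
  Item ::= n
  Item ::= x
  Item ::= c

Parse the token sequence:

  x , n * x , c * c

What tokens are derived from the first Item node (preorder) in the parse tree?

x

[L [Item x] , [L [Item [Item n] * [Item x]] , [L [Item [Item c] * [Item c]]]]]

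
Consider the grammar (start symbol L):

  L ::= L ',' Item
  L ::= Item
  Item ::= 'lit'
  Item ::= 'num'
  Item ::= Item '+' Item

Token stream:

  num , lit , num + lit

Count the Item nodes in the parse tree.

[L [L [L [Item num]] , [Item lit]] , [Item [Item num] + [Item lit]]]

5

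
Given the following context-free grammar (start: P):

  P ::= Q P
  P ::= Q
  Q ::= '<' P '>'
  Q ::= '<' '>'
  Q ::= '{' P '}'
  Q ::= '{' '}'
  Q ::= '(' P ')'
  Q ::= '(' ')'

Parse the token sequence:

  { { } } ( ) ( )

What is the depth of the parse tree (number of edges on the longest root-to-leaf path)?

4

[P [Q { [P [Q { }]] }] [P [Q ( )] [P [Q ( )]]]]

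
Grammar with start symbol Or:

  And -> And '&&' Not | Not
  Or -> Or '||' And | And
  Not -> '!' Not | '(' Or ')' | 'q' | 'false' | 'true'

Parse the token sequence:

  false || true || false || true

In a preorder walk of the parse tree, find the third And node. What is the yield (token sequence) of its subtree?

[Or [Or [Or [Or [And [Not false]]] || [And [Not true]]] || [And [Not false]]] || [And [Not true]]]

false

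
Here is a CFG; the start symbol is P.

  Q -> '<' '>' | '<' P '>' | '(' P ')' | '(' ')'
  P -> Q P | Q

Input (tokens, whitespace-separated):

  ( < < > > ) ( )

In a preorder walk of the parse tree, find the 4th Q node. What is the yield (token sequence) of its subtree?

( )

[P [Q ( [P [Q < [P [Q < >]] >]] )] [P [Q ( )]]]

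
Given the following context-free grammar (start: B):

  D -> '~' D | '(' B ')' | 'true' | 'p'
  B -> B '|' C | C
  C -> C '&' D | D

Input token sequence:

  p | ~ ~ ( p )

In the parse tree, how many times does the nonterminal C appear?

3

[B [B [C [D p]]] | [C [D ~ [D ~ [D ( [B [C [D p]]] )]]]]]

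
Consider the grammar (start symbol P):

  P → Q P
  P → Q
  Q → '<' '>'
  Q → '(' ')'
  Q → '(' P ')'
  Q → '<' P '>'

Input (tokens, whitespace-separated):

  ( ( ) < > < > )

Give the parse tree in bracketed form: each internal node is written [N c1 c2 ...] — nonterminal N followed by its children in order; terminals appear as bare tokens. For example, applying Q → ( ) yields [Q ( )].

P
Q
( P )
( Q P )
( ( ) P )
( ( ) Q P )
( ( ) < > P )
( ( ) < > Q )
( ( ) < > < > )

[P [Q ( [P [Q ( )] [P [Q < >] [P [Q < >]]]] )]]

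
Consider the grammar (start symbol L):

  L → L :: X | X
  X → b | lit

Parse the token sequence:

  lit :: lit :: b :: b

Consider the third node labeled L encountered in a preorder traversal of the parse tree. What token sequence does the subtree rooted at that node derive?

[L [L [L [L [X lit]] :: [X lit]] :: [X b]] :: [X b]]

lit :: lit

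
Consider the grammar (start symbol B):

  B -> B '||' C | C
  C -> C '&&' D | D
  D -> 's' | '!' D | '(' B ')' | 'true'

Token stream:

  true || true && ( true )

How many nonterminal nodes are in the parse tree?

11

[B [B [C [D true]]] || [C [C [D true]] && [D ( [B [C [D true]]] )]]]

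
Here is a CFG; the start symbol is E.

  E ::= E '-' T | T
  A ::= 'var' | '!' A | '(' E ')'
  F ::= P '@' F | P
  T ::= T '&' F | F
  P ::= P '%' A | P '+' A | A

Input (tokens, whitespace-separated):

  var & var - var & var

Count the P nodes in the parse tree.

[E [E [T [T [F [P [A var]]]] & [F [P [A var]]]]] - [T [T [F [P [A var]]]] & [F [P [A var]]]]]

4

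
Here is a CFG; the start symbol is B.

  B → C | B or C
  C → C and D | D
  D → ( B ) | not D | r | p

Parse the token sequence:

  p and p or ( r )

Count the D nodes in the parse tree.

[B [B [C [C [D p]] and [D p]]] or [C [D ( [B [C [D r]]] )]]]

4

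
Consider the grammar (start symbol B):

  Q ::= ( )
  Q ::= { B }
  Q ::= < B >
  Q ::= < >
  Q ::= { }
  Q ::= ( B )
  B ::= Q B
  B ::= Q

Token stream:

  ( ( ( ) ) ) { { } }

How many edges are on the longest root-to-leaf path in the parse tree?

[B [Q ( [B [Q ( [B [Q ( )]] )]] )] [B [Q { [B [Q { }]] }]]]

6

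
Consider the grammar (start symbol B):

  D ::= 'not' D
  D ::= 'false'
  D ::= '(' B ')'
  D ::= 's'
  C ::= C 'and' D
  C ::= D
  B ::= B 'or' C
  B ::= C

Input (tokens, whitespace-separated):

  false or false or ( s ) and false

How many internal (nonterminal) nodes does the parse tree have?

14

[B [B [B [C [D false]]] or [C [D false]]] or [C [C [D ( [B [C [D s]]] )]] and [D false]]]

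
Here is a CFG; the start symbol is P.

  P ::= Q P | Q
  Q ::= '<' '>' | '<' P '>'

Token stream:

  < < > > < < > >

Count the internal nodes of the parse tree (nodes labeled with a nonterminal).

8

[P [Q < [P [Q < >]] >] [P [Q < [P [Q < >]] >]]]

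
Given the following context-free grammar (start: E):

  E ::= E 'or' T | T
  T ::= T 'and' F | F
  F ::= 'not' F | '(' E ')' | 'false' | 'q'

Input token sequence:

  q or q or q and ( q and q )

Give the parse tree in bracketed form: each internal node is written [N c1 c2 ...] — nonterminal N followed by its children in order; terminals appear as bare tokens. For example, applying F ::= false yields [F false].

E
E or T
E or T or T
T or T or T
F or T or T
q or T or T
q or F or T
q or q or T
q or q or T and F
q or q or F and F
q or q or q and F
q or q or q and ( E )
q or q or q and ( T )
q or q or q and ( T and F )
q or q or q and ( F and F )
q or q or q and ( q and F )
q or q or q and ( q and q )

[E [E [E [T [F q]]] or [T [F q]]] or [T [T [F q]] and [F ( [E [T [T [F q]] and [F q]]] )]]]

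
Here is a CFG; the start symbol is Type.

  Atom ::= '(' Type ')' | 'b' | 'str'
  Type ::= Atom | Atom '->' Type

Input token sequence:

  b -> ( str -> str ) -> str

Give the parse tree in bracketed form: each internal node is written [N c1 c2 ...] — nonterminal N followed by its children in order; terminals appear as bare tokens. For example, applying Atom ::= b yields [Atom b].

[Type [Atom b] -> [Type [Atom ( [Type [Atom str] -> [Type [Atom str]]] )] -> [Type [Atom str]]]]

Type
Atom -> Type
b -> Type
b -> Atom -> Type
b -> ( Type ) -> Type
b -> ( Atom -> Type ) -> Type
b -> ( str -> Type ) -> Type
b -> ( str -> Atom ) -> Type
b -> ( str -> str ) -> Type
b -> ( str -> str ) -> Atom
b -> ( str -> str ) -> str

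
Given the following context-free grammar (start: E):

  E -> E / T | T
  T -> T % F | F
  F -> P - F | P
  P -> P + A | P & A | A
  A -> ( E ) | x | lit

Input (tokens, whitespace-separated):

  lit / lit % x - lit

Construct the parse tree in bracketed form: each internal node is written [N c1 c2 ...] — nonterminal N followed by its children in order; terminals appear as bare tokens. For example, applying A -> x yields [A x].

E
E / T
T / T
F / T
P / T
A / T
lit / T
lit / T % F
lit / F % F
lit / P % F
lit / A % F
lit / lit % F
lit / lit % P - F
lit / lit % A - F
lit / lit % x - F
lit / lit % x - P
lit / lit % x - A
lit / lit % x - lit

[E [E [T [F [P [A lit]]]]] / [T [T [F [P [A lit]]]] % [F [P [A x]] - [F [P [A lit]]]]]]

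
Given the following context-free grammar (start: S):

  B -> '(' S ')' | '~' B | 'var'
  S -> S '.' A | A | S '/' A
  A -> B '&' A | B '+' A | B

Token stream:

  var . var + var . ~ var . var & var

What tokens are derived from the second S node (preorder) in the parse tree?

var . var + var . ~ var

[S [S [S [S [A [B var]]] . [A [B var] + [A [B var]]]] . [A [B ~ [B var]]]] . [A [B var] & [A [B var]]]]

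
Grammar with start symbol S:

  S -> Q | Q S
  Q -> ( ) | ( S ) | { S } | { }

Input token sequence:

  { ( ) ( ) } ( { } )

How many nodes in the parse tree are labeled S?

[S [Q { [S [Q ( )] [S [Q ( )]]] }] [S [Q ( [S [Q { }]] )]]]

5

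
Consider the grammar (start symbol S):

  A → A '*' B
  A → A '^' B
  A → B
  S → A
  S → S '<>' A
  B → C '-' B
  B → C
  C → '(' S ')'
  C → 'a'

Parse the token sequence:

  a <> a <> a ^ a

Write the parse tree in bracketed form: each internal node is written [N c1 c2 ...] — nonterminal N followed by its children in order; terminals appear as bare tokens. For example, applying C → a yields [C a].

S
S <> A
S <> A <> A
A <> A <> A
B <> A <> A
C <> A <> A
a <> A <> A
a <> B <> A
a <> C <> A
a <> a <> A
a <> a <> A ^ B
a <> a <> B ^ B
a <> a <> C ^ B
a <> a <> a ^ B
a <> a <> a ^ C
a <> a <> a ^ a

[S [S [S [A [B [C a]]]] <> [A [B [C a]]]] <> [A [A [B [C a]]] ^ [B [C a]]]]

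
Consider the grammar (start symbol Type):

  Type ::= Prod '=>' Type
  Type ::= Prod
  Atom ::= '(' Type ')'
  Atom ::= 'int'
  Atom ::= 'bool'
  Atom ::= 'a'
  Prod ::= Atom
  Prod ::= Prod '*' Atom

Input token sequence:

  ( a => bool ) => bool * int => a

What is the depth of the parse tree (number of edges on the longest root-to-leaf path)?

[Type [Prod [Atom ( [Type [Prod [Atom a]] => [Type [Prod [Atom bool]]]] )]] => [Type [Prod [Prod [Atom bool]] * [Atom int]] => [Type [Prod [Atom a]]]]]

7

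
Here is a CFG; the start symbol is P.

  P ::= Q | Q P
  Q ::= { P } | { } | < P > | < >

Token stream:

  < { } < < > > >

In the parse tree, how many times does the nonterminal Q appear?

[P [Q < [P [Q { }] [P [Q < [P [Q < >]] >]]] >]]

4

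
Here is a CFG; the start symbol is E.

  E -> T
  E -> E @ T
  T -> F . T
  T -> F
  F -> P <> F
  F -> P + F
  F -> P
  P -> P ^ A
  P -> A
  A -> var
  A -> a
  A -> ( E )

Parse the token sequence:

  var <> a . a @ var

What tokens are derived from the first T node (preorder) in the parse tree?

var <> a . a

[E [E [T [F [P [A var]] <> [F [P [A a]]]] . [T [F [P [A a]]]]]] @ [T [F [P [A var]]]]]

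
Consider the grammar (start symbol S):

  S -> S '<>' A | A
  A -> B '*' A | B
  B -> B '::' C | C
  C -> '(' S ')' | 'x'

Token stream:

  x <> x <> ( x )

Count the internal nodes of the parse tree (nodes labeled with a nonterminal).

16

[S [S [S [A [B [C x]]]] <> [A [B [C x]]]] <> [A [B [C ( [S [A [B [C x]]]] )]]]]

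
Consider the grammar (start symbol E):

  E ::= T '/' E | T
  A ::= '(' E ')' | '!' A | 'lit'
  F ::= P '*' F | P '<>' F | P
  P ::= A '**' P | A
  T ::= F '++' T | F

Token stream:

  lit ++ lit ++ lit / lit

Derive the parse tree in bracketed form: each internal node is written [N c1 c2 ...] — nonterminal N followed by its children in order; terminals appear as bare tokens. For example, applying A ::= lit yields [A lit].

E
T / E
F ++ T / E
P ++ T / E
A ++ T / E
lit ++ T / E
lit ++ F ++ T / E
lit ++ P ++ T / E
lit ++ A ++ T / E
lit ++ lit ++ T / E
lit ++ lit ++ F / E
lit ++ lit ++ P / E
lit ++ lit ++ A / E
lit ++ lit ++ lit / E
lit ++ lit ++ lit / T
lit ++ lit ++ lit / F
lit ++ lit ++ lit / P
lit ++ lit ++ lit / A
lit ++ lit ++ lit / lit

[E [T [F [P [A lit]]] ++ [T [F [P [A lit]]] ++ [T [F [P [A lit]]]]]] / [E [T [F [P [A lit]]]]]]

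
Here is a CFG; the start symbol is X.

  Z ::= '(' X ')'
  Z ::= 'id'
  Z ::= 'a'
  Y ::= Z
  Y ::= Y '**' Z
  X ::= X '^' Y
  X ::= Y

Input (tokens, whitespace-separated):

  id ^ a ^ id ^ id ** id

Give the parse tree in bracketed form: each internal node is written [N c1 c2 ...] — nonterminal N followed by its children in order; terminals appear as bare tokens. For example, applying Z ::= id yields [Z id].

X
X ^ Y
X ^ Y ^ Y
X ^ Y ^ Y ^ Y
Y ^ Y ^ Y ^ Y
Z ^ Y ^ Y ^ Y
id ^ Y ^ Y ^ Y
id ^ Z ^ Y ^ Y
id ^ a ^ Y ^ Y
id ^ a ^ Z ^ Y
id ^ a ^ id ^ Y
id ^ a ^ id ^ Y ** Z
id ^ a ^ id ^ Z ** Z
id ^ a ^ id ^ id ** Z
id ^ a ^ id ^ id ** id

[X [X [X [X [Y [Z id]]] ^ [Y [Z a]]] ^ [Y [Z id]]] ^ [Y [Y [Z id]] ** [Z id]]]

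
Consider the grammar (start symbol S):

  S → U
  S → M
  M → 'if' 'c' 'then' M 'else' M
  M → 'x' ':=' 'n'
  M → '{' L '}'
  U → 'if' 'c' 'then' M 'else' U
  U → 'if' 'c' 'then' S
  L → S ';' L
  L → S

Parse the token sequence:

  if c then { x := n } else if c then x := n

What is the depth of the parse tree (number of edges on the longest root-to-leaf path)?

6

[S [U if c then [M { [L [S [M x := n]]] }] else [U if c then [S [M x := n]]]]]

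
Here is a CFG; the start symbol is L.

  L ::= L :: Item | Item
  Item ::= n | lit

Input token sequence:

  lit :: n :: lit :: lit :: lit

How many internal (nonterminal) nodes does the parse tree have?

10

[L [L [L [L [L [Item lit]] :: [Item n]] :: [Item lit]] :: [Item lit]] :: [Item lit]]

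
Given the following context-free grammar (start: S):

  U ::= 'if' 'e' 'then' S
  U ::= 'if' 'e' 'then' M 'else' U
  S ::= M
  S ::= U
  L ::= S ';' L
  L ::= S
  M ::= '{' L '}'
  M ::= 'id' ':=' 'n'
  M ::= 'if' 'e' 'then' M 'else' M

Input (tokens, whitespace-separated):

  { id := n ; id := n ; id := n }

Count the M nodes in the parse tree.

4

[S [M { [L [S [M id := n]] ; [L [S [M id := n]] ; [L [S [M id := n]]]]] }]]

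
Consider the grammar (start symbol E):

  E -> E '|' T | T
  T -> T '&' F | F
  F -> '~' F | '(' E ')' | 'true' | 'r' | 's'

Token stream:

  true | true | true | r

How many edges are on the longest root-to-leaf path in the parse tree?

[E [E [E [E [T [F true]]] | [T [F true]]] | [T [F true]]] | [T [F r]]]

6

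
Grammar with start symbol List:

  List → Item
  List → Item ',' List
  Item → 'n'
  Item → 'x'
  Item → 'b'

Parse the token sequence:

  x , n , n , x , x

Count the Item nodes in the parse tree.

[List [Item x] , [List [Item n] , [List [Item n] , [List [Item x] , [List [Item x]]]]]]

5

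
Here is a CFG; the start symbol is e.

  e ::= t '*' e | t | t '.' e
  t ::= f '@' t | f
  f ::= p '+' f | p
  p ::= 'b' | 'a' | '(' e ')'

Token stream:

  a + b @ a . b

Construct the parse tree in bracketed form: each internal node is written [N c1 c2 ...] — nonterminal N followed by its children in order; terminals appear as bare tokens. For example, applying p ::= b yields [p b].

[e [t [f [p a] + [f [p b]]] @ [t [f [p a]]]] . [e [t [f [p b]]]]]

e
t . e
f @ t . e
p + f @ t . e
a + f @ t . e
a + p @ t . e
a + b @ t . e
a + b @ f . e
a + b @ p . e
a + b @ a . e
a + b @ a . t
a + b @ a . f
a + b @ a . p
a + b @ a . b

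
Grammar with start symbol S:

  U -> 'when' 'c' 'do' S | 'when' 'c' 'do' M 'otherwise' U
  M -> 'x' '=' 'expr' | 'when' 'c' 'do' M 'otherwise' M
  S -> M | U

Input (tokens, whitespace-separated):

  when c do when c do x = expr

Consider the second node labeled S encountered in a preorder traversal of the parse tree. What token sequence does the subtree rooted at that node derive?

[S [U when c do [S [U when c do [S [M x = expr]]]]]]

when c do x = expr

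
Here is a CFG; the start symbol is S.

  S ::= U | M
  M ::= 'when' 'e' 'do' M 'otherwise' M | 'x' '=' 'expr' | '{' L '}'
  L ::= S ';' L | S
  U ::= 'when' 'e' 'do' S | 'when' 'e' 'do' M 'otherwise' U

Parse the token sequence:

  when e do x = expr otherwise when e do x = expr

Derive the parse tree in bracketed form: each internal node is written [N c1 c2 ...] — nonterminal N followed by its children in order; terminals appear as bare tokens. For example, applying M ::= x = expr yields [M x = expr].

[S [U when e do [M x = expr] otherwise [U when e do [S [M x = expr]]]]]

S
U
when e do M otherwise U
when e do x = expr otherwise U
when e do x = expr otherwise when e do S
when e do x = expr otherwise when e do M
when e do x = expr otherwise when e do x = expr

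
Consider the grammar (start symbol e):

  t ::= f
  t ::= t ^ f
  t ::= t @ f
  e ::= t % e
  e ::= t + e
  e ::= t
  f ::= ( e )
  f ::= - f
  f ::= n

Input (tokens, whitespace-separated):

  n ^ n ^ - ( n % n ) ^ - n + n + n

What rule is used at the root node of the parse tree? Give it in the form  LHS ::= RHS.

e ::= t + e

[e [t [t [t [t [f n]] ^ [f n]] ^ [f - [f ( [e [t [f n]] % [e [t [f n]]]] )]]] ^ [f - [f n]]] + [e [t [f n]] + [e [t [f n]]]]]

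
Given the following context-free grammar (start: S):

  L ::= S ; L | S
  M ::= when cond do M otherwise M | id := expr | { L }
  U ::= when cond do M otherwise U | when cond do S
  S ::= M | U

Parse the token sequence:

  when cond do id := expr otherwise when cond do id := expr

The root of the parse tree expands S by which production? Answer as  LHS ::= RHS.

S ::= U

[S [U when cond do [M id := expr] otherwise [U when cond do [S [M id := expr]]]]]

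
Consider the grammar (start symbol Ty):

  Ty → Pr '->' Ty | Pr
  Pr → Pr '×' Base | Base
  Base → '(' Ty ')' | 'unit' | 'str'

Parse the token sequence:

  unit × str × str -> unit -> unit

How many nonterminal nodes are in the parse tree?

13

[Ty [Pr [Pr [Pr [Base unit]] × [Base str]] × [Base str]] -> [Ty [Pr [Base unit]] -> [Ty [Pr [Base unit]]]]]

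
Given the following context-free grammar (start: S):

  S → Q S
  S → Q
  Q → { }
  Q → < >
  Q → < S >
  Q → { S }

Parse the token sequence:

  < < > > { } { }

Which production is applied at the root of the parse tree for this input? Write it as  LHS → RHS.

S → Q S

[S [Q < [S [Q < >]] >] [S [Q { }] [S [Q { }]]]]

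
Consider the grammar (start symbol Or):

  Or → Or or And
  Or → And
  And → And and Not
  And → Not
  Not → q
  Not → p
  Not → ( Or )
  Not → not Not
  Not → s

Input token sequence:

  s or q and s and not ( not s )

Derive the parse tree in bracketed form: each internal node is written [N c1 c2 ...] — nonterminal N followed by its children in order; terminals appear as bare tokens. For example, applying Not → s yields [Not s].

Or
Or or And
And or And
Not or And
s or And
s or And and Not
s or And and Not and Not
s or Not and Not and Not
s or q and Not and Not
s or q and s and Not
s or q and s and not Not
s or q and s and not ( Or )
s or q and s and not ( And )
s or q and s and not ( Not )
s or q and s and not ( not Not )
s or q and s and not ( not s )

[Or [Or [And [Not s]]] or [And [And [And [Not q]] and [Not s]] and [Not not [Not ( [Or [And [Not not [Not s]]]] )]]]]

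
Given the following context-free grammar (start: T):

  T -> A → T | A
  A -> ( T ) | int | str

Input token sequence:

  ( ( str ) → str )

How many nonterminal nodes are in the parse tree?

[T [A ( [T [A ( [T [A str]] )] → [T [A str]]] )]]

8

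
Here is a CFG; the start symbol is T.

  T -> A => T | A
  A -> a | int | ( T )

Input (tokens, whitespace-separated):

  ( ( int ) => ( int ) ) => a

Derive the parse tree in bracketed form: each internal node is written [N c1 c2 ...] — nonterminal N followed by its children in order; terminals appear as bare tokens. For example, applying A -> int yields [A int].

[T [A ( [T [A ( [T [A int]] )] => [T [A ( [T [A int]] )]]] )] => [T [A a]]]

T
A => T
( T ) => T
( A => T ) => T
( ( T ) => T ) => T
( ( A ) => T ) => T
( ( int ) => T ) => T
( ( int ) => A ) => T
( ( int ) => ( T ) ) => T
( ( int ) => ( A ) ) => T
( ( int ) => ( int ) ) => T
( ( int ) => ( int ) ) => A
( ( int ) => ( int ) ) => a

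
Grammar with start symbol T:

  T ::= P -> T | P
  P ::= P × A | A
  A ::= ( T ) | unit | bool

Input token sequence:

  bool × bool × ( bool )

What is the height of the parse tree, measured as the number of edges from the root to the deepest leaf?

6

[T [P [P [P [A bool]] × [A bool]] × [A ( [T [P [A bool]]] )]]]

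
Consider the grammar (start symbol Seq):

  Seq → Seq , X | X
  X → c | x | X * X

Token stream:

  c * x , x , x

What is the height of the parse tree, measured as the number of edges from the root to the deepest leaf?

5

[Seq [Seq [Seq [X [X c] * [X x]]] , [X x]] , [X x]]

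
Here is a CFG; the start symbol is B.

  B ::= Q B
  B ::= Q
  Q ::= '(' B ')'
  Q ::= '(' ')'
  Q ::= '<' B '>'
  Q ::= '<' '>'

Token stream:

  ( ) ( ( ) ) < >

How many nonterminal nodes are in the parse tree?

8

[B [Q ( )] [B [Q ( [B [Q ( )]] )] [B [Q < >]]]]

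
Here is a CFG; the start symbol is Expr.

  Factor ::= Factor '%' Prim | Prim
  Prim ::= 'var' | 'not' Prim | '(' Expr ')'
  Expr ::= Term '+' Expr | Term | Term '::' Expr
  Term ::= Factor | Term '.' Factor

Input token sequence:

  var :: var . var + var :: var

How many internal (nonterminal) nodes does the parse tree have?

19

[Expr [Term [Factor [Prim var]]] :: [Expr [Term [Term [Factor [Prim var]]] . [Factor [Prim var]]] + [Expr [Term [Factor [Prim var]]] :: [Expr [Term [Factor [Prim var]]]]]]]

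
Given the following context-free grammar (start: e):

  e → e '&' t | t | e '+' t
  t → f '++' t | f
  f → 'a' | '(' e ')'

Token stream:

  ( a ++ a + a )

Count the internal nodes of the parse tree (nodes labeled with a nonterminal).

11

[e [t [f ( [e [e [t [f a] ++ [t [f a]]]] + [t [f a]]] )]]]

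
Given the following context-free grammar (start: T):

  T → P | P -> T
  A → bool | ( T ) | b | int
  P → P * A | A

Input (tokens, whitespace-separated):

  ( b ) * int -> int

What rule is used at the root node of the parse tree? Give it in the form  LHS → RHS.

[T [P [P [A ( [T [P [A b]]] )]] * [A int]] -> [T [P [A int]]]]

T → P -> T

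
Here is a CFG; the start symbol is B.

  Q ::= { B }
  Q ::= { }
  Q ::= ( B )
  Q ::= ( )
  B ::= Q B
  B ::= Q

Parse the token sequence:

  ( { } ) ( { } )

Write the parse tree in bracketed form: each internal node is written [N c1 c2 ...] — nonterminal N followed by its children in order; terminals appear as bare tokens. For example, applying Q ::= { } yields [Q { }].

B
Q B
( B ) B
( Q ) B
( { } ) B
( { } ) Q
( { } ) ( B )
( { } ) ( Q )
( { } ) ( { } )

[B [Q ( [B [Q { }]] )] [B [Q ( [B [Q { }]] )]]]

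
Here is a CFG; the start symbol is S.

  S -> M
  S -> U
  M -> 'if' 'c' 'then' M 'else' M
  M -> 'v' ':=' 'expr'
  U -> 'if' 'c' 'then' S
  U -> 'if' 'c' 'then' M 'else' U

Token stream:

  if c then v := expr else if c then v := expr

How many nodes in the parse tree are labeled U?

[S [U if c then [M v := expr] else [U if c then [S [M v := expr]]]]]

2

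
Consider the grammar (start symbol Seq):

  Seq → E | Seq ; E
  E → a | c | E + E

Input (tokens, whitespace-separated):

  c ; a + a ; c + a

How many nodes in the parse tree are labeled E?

[Seq [Seq [Seq [E c]] ; [E [E a] + [E a]]] ; [E [E c] + [E a]]]

7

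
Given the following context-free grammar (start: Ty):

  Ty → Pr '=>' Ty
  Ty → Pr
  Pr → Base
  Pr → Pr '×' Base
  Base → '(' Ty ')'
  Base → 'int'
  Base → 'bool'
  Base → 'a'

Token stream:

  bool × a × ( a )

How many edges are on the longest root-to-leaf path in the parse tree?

6

[Ty [Pr [Pr [Pr [Base bool]] × [Base a]] × [Base ( [Ty [Pr [Base a]]] )]]]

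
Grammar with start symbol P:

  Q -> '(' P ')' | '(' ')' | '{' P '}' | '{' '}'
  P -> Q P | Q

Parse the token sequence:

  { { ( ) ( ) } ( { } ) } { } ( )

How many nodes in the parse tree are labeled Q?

[P [Q { [P [Q { [P [Q ( )] [P [Q ( )]]] }] [P [Q ( [P [Q { }]] )]]] }] [P [Q { }] [P [Q ( )]]]]

8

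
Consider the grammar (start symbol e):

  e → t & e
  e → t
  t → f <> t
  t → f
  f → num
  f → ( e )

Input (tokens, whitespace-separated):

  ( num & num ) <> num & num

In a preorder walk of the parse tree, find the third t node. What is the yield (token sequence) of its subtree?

[e [t [f ( [e [t [f num]] & [e [t [f num]]]] )] <> [t [f num]]] & [e [t [f num]]]]

num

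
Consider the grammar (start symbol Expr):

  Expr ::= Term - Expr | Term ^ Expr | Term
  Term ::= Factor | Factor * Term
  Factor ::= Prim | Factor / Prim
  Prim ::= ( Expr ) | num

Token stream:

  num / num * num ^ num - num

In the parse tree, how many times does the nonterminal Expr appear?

3

[Expr [Term [Factor [Factor [Prim num]] / [Prim num]] * [Term [Factor [Prim num]]]] ^ [Expr [Term [Factor [Prim num]]] - [Expr [Term [Factor [Prim num]]]]]]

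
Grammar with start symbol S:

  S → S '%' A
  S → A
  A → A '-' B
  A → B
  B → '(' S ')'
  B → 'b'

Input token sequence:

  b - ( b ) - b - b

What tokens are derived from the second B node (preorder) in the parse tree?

[S [A [A [A [A [B b]] - [B ( [S [A [B b]]] )]] - [B b]] - [B b]]]

( b )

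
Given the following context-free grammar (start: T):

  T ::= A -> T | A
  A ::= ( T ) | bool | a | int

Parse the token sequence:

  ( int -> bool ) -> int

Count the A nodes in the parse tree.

[T [A ( [T [A int] -> [T [A bool]]] )] -> [T [A int]]]

4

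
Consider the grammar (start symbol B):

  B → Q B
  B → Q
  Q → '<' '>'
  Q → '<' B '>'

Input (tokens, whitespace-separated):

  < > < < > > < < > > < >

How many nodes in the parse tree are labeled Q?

[B [Q < >] [B [Q < [B [Q < >]] >] [B [Q < [B [Q < >]] >] [B [Q < >]]]]]

6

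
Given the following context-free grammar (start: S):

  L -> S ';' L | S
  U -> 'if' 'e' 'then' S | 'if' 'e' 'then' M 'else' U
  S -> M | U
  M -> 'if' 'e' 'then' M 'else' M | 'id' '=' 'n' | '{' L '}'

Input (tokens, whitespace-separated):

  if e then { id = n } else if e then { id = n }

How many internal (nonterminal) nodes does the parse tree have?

12

[S [U if e then [M { [L [S [M id = n]]] }] else [U if e then [S [M { [L [S [M id = n]]] }]]]]]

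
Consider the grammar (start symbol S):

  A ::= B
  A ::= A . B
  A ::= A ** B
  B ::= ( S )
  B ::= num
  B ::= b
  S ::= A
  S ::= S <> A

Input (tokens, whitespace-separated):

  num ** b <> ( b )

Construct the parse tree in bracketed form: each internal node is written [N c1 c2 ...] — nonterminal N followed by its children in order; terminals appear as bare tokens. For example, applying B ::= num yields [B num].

S
S <> A
A <> A
A ** B <> A
B ** B <> A
num ** B <> A
num ** b <> A
num ** b <> B
num ** b <> ( S )
num ** b <> ( A )
num ** b <> ( B )
num ** b <> ( b )

[S [S [A [A [B num]] ** [B b]]] <> [A [B ( [S [A [B b]]] )]]]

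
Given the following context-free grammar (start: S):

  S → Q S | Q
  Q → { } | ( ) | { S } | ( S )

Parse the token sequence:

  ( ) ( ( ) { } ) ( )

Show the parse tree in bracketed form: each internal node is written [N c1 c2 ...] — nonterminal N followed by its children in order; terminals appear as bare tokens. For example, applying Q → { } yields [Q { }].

[S [Q ( )] [S [Q ( [S [Q ( )] [S [Q { }]]] )] [S [Q ( )]]]]

S
Q S
( ) S
( ) Q S
( ) ( S ) S
( ) ( Q S ) S
( ) ( ( ) S ) S
( ) ( ( ) Q ) S
( ) ( ( ) { } ) S
( ) ( ( ) { } ) Q
( ) ( ( ) { } ) ( )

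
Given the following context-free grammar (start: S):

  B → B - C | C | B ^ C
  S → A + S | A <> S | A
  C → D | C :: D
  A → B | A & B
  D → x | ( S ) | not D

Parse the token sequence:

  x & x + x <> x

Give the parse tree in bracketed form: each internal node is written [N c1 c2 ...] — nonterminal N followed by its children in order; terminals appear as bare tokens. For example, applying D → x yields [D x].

[S [A [A [B [C [D x]]]] & [B [C [D x]]]] + [S [A [B [C [D x]]]] <> [S [A [B [C [D x]]]]]]]

S
A + S
A & B + S
B & B + S
C & B + S
D & B + S
x & B + S
x & C + S
x & D + S
x & x + S
x & x + A <> S
x & x + B <> S
x & x + C <> S
x & x + D <> S
x & x + x <> S
x & x + x <> A
x & x + x <> B
x & x + x <> C
x & x + x <> D
x & x + x <> x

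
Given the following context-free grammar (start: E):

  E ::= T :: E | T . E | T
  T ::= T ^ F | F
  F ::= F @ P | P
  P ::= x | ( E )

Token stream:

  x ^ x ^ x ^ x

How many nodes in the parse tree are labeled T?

[E [T [T [T [T [F [P x]]] ^ [F [P x]]] ^ [F [P x]]] ^ [F [P x]]]]

4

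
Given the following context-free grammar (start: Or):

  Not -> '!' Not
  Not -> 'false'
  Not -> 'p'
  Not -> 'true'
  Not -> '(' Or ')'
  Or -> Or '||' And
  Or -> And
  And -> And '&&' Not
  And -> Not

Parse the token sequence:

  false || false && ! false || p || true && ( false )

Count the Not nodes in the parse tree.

8

[Or [Or [Or [Or [And [Not false]]] || [And [And [Not false]] && [Not ! [Not false]]]] || [And [Not p]]] || [And [And [Not true]] && [Not ( [Or [And [Not false]]] )]]]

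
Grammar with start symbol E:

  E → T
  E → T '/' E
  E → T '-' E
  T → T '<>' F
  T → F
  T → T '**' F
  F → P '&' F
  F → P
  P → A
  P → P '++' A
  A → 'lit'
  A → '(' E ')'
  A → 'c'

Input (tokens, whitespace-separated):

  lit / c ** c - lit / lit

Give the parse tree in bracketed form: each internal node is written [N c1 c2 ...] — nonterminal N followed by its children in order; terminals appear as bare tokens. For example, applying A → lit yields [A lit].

[E [T [F [P [A lit]]]] / [E [T [T [F [P [A c]]]] ** [F [P [A c]]]] - [E [T [F [P [A lit]]]] / [E [T [F [P [A lit]]]]]]]]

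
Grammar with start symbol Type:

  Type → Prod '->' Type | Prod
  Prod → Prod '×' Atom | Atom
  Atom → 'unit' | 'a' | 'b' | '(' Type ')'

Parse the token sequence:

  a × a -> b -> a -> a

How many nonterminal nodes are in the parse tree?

14

[Type [Prod [Prod [Atom a]] × [Atom a]] -> [Type [Prod [Atom b]] -> [Type [Prod [Atom a]] -> [Type [Prod [Atom a]]]]]]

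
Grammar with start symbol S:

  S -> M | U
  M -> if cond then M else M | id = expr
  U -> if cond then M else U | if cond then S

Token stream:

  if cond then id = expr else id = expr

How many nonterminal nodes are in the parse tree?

4

[S [M if cond then [M id = expr] else [M id = expr]]]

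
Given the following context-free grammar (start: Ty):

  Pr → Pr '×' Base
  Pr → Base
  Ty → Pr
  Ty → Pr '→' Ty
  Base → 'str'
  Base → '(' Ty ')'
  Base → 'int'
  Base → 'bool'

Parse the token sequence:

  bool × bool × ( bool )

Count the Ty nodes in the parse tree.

[Ty [Pr [Pr [Pr [Base bool]] × [Base bool]] × [Base ( [Ty [Pr [Base bool]]] )]]]

2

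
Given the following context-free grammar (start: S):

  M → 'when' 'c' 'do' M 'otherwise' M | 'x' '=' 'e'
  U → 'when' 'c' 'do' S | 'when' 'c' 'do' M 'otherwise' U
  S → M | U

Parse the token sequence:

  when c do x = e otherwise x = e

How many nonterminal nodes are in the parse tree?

4

[S [M when c do [M x = e] otherwise [M x = e]]]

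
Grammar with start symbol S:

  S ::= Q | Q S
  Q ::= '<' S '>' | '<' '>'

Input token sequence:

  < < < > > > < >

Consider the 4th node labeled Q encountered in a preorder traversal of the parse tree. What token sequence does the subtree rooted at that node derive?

[S [Q < [S [Q < [S [Q < >]] >]] >] [S [Q < >]]]

< >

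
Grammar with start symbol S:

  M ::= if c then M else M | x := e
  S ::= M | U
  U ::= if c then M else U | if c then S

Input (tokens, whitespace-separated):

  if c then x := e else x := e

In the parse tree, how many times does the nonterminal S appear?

[S [M if c then [M x := e] else [M x := e]]]

1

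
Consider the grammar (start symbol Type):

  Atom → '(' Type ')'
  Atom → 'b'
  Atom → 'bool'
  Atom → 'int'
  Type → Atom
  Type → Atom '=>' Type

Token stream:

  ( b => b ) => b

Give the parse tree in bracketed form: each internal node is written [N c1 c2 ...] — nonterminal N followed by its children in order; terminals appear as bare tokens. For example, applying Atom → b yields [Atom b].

Type
Atom => Type
( Type ) => Type
( Atom => Type ) => Type
( b => Type ) => Type
( b => Atom ) => Type
( b => b ) => Type
( b => b ) => Atom
( b => b ) => b

[Type [Atom ( [Type [Atom b] => [Type [Atom b]]] )] => [Type [Atom b]]]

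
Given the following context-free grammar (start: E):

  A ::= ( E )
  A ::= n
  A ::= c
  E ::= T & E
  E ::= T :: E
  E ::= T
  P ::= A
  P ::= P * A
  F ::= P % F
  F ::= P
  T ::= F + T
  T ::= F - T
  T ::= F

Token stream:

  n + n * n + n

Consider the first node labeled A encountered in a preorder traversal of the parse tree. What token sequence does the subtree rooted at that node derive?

[E [T [F [P [A n]]] + [T [F [P [P [A n]] * [A n]]] + [T [F [P [A n]]]]]]]

n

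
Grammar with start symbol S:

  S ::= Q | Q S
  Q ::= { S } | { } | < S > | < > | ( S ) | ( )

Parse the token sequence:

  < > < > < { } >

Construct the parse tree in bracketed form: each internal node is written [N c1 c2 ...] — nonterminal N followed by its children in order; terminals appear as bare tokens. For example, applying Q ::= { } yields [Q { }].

[S [Q < >] [S [Q < >] [S [Q < [S [Q { }]] >]]]]

S
Q S
< > S
< > Q S
< > < > S
< > < > Q
< > < > < S >
< > < > < Q >
< > < > < { } >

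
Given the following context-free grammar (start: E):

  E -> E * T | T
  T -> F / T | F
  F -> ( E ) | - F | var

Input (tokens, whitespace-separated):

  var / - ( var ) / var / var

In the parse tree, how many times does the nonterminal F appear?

6

[E [T [F var] / [T [F - [F ( [E [T [F var]]] )]] / [T [F var] / [T [F var]]]]]]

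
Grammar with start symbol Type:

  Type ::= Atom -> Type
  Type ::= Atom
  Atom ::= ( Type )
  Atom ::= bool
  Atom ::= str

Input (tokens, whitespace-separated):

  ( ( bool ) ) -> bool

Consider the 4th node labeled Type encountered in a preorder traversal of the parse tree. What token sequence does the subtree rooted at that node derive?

bool

[Type [Atom ( [Type [Atom ( [Type [Atom bool]] )]] )] -> [Type [Atom bool]]]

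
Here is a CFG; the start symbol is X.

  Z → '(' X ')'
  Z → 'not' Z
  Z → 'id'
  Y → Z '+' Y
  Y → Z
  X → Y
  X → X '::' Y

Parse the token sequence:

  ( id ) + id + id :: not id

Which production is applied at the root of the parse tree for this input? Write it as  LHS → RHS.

X → X '::' Y

[X [X [Y [Z ( [X [Y [Z id]]] )] + [Y [Z id] + [Y [Z id]]]]] :: [Y [Z not [Z id]]]]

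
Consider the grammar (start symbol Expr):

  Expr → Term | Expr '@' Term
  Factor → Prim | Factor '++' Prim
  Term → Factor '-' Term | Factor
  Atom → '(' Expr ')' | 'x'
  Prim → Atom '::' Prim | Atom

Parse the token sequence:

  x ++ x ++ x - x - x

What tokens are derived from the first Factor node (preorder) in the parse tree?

x ++ x ++ x

[Expr [Term [Factor [Factor [Factor [Prim [Atom x]]] ++ [Prim [Atom x]]] ++ [Prim [Atom x]]] - [Term [Factor [Prim [Atom x]]] - [Term [Factor [Prim [Atom x]]]]]]]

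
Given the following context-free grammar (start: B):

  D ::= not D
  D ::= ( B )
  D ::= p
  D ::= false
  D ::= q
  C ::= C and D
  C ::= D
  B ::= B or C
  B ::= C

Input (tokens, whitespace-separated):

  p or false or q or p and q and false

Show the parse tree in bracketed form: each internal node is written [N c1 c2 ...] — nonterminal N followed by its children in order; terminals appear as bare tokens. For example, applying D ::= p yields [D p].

[B [B [B [B [C [D p]]] or [C [D false]]] or [C [D q]]] or [C [C [C [D p]] and [D q]] and [D false]]]

B
B or C
B or C or C
B or C or C or C
C or C or C or C
D or C or C or C
p or C or C or C
p or D or C or C
p or false or C or C
p or false or D or C
p or false or q or C
p or false or q or C and D
p or false or q or C and D and D
p or false or q or D and D and D
p or false or q or p and D and D
p or false or q or p and q and D
p or false or q or p and q and false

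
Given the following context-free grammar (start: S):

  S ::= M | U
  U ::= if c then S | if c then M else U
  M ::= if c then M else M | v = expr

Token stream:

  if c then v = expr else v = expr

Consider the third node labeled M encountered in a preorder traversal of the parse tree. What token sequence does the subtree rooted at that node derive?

[S [M if c then [M v = expr] else [M v = expr]]]

v = expr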